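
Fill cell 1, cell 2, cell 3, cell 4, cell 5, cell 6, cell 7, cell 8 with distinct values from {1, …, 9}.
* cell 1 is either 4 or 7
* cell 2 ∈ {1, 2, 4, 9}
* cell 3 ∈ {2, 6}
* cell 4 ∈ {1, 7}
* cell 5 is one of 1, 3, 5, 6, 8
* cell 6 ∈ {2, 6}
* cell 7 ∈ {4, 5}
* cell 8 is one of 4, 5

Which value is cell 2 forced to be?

cell 3 and cell 6 between them cover only {2, 6} — a naked pair. Remove those values from cell 2, cell 5.
The 2 variables cell 7 and cell 8 are confined to {4, 5}, which locks those values in; drop them from cell 1, cell 2, cell 5.
That leaves cell 1 = 7. Eliminate 7 elsewhere: cell 4.
cell 4's domain is down to {1}, so cell 4 = 1. Strike 1 from cell 2, cell 5.
So cell 2 = 9.

9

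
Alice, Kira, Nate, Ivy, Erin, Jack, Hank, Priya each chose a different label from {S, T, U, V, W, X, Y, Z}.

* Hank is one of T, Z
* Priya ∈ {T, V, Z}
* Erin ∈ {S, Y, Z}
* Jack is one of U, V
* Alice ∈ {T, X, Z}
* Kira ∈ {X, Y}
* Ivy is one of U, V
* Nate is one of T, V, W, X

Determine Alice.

X

The 8 variables draw from only 8 values {S, T, U, V, W, X, Y, Z}, so each is used; only Erin can be S, hence Erin = S.
Among the 7 still-open variables, W fits only Nate (and all 7 values in {T, U, V, W, X, Y, Z} must be used), so Nate = W.
Among the 6 still-open variables, Y fits only Kira (and all 6 values in {T, U, V, X, Y, Z} must be used), so Kira = Y.
The 5 still-open variables together cover exactly {T, U, V, X, Z} — 5 values for 5 variables — and X appears only in Alice's list, so Alice = X.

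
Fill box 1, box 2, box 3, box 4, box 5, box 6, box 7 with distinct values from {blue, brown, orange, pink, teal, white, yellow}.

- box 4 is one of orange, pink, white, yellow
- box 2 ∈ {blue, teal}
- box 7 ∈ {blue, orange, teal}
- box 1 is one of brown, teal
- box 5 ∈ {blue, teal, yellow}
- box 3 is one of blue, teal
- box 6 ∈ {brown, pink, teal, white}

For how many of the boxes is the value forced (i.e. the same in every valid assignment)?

The 2 variables box 2 and box 3 are confined to {blue, teal}, which locks those values in; drop them from box 1, box 5, box 6, box 7.
That leaves box 1 = brown. So box 6 can't be brown.
That leaves box 5 = yellow. Remove yellow from box 4.
That leaves box 7 = orange. Strike orange from box 4.
Determined: box 1=brown, box 5=yellow, box 7=orange. The other boxes each still have more than one consistent value. That makes 3.

3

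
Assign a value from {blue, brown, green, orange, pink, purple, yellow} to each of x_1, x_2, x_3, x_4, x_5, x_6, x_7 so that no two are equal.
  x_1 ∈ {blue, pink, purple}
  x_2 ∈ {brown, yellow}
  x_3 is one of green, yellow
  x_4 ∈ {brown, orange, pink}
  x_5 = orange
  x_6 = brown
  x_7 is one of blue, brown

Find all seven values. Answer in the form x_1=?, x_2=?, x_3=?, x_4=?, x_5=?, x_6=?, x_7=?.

x_5's domain is down to {orange}, so x_5 = orange. So x_4 can't be orange.
That leaves x_6 = brown. Strike brown from x_2, x_4, x_7.
x_7's domain is down to {blue}, so x_7 = blue. Remove blue from x_1.
x_2's domain is down to {yellow}, so x_2 = yellow. So x_3 can't be yellow.
x_3 has just one choice, so x_3 = green.
x_4 has just one choice, so x_4 = pink. Remove pink from x_1.
That leaves x_1 = purple.

x_1=purple, x_2=yellow, x_3=green, x_4=pink, x_5=orange, x_6=brown, x_7=blue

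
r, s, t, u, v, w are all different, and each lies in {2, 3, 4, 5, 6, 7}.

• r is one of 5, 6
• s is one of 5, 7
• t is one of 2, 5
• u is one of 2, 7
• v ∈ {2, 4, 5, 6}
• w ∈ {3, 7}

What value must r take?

6

The 6 variables together cover exactly {2, 3, 4, 5, 6, 7} — 6 values for 6 variables — and 3 appears only in w's list, so w = 3.
The 5 still-open variables together cover exactly {2, 4, 5, 6, 7} — 5 values for 5 variables — and 4 appears only in v's list, so v = 4.
The 4 still-open variables draw from only 4 values {2, 5, 6, 7}, so each is used; only r can be 6, hence r = 6.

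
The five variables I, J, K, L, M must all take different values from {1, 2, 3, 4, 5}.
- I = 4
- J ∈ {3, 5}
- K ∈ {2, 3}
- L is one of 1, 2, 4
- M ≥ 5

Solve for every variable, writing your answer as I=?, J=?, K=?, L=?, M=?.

I=4, J=3, K=2, L=1, M=5

I must be 4 (only option left). Eliminate 4 elsewhere: L.
M must be 5 (only option left). So J can't be 5.
J's domain is down to {3}, so J = 3. So K can't be 3.
K must be 2 (only option left). Eliminate 2 elsewhere: L.
That leaves L = 1.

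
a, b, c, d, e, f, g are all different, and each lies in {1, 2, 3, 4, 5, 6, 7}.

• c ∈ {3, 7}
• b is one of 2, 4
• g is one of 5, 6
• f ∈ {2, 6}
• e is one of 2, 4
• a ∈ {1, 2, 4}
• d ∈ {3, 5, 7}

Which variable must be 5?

Among the 7 variables, 1 fits only a (and all 7 values in {1, 2, 3, 4, 5, 6, 7} must be used), so a = 1.
The 2 variables b and e are confined to {2, 4}, which locks those values in; drop them from f.
f must be 6 (only option left). So g can't be 6.
So 5 goes to g.

g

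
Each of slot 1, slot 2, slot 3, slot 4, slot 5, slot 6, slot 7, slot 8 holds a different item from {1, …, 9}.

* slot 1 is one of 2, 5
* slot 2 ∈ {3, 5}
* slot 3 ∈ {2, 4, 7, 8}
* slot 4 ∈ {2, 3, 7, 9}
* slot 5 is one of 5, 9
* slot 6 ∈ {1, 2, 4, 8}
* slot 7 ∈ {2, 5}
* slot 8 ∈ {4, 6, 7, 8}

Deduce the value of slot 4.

slot 1 and slot 7 between them cover only {2, 5} — a naked pair. Remove those values from slot 2, slot 3, slot 4, slot 5, slot 6.
That leaves slot 2 = 3. Eliminate 3 elsewhere: slot 4.
slot 5 has just one choice, so slot 5 = 9. Strike 9 from slot 4.
So slot 4 = 7.

7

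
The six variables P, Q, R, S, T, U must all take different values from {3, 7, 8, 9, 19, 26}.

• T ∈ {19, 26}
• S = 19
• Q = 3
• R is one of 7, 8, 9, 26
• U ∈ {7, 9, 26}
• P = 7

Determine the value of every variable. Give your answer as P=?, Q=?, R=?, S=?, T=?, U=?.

P=7, Q=3, R=8, S=19, T=26, U=9

P's domain is down to {7}, so P = 7. Strike 7 from R, U.
Q must be 3 (only option left).
That leaves S = 19. So T can't be 19.
T must be 26 (only option left). Eliminate 26 elsewhere: R, U.
U's domain is down to {9}, so U = 9. Remove 9 from R.
R's domain is down to {8}, so R = 8.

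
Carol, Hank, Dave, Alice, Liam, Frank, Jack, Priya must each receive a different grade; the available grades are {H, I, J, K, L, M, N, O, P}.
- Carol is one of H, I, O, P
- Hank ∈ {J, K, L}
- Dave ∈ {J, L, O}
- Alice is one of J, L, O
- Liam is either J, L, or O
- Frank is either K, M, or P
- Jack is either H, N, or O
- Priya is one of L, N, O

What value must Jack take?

H

The 3 variables Dave, Alice, Liam are confined to {J, L, O}, which locks those values in; drop them from Carol, Hank, Jack, Priya.
Hank's domain is down to {K}, so Hank = K. Eliminate K elsewhere: Frank.
Priya must be N (only option left). Strike N from Jack.
So Jack = H.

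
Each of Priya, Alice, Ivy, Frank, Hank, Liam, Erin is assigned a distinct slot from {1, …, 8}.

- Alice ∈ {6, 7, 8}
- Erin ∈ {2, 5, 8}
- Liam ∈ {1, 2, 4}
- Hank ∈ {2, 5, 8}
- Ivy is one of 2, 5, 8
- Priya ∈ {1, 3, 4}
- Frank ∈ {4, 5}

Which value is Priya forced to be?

3

Ivy, Hank, Erin share exactly the 3 values {2, 5, 8}; by pigeonhole those values go to them, so strike 2, 5, 8 from Alice, Frank, Liam.
Frank has just one choice, so Frank = 4. So Priya, Liam can't be 4.
Liam's domain is down to {1}, so Liam = 1. Strike 1 from Priya.
So Priya = 3.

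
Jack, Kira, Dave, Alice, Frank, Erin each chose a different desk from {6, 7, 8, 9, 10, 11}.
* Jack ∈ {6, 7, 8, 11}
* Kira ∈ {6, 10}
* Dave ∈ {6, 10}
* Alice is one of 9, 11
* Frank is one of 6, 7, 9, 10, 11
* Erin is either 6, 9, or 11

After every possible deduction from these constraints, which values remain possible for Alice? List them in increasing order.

The 6 variables together cover exactly {6, 7, 8, 9, 10, 11} — 6 values for 6 variables — and 8 appears only in Jack's list, so Jack = 8.
Among the 5 still-open variables, 7 fits only Frank (and all 5 values in {6, 7, 9, 10, 11} must be used), so Frank = 7.
The 2 variables Kira and Dave are confined to {6, 10}, which locks those values in; drop them from Erin.
No further eliminations apply; Alice can still be any of 9, 11.

9, 11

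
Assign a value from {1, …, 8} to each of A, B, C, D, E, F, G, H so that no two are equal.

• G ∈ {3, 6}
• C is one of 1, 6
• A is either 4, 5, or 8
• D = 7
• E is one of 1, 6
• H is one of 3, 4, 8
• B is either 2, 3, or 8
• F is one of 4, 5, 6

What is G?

3

D has just one choice, so D = 7.
The 7 still-open variables together cover exactly {1, 2, 3, 4, 5, 6, 8} — 7 values for 7 variables — and 2 appears only in B's list, so B = 2.
The 2 variables C and E are confined to {1, 6}, which locks those values in; drop them from F, G.
So G = 3.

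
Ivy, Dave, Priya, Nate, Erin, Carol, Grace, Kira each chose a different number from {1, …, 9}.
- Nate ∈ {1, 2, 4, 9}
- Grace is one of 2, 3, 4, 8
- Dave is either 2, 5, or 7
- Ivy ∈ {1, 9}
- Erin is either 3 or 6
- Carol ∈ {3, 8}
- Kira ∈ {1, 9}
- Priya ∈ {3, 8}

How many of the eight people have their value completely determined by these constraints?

Ivy and Kira between them cover only {1, 9} — a naked pair. Remove those values from Nate.
Priya and Carol share exactly the 2 values {3, 8}; by pigeonhole those values go to them, so strike 3, 8 from Erin, Grace.
That leaves Erin = 6.
Nate and Grace share exactly the 2 values {2, 4}; by pigeonhole those values go to them, so strike 2, 4 from Dave.
Determined: Erin=6. The other people each still have more than one consistent value. That makes 1.

1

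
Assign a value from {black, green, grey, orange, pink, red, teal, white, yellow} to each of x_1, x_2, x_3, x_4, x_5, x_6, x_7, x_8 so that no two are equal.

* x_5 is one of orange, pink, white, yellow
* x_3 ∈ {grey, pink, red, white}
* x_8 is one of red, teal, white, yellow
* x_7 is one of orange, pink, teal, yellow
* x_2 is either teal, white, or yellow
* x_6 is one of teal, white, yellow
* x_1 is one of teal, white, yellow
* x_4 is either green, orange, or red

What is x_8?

The 8 variables draw from only 8 values {green, grey, orange, pink, red, teal, white, yellow}, so each is used; only x_4 can be green, hence x_4 = green.
Among the 7 still-open variables, grey fits only x_3 (and all 7 values in {grey, orange, pink, red, teal, white, yellow} must be used), so x_3 = grey.
The 6 still-open variables together cover exactly {orange, pink, red, teal, white, yellow} — 6 values for 6 variables — and red appears only in x_8's list, so x_8 = red.

red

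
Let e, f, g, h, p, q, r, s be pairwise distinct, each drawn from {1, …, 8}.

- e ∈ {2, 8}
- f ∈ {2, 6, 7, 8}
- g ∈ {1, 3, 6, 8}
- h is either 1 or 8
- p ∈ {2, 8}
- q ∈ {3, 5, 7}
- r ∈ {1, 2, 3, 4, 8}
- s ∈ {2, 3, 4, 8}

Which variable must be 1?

Among the 8 variables, 5 fits only q (and all 8 values in {1, 2, 3, 4, 5, 6, 7, 8} must be used), so q = 5.
The 7 still-open variables draw from only 7 values {1, 2, 3, 4, 6, 7, 8}, so each is used; only f can be 7, hence f = 7.
Among the 6 still-open variables, 6 fits only g (and all 6 values in {1, 2, 3, 4, 6, 8} must be used), so g = 6.
The 2 variables e and p are confined to {2, 8}, which locks those values in; drop them from h, r, s.
So 1 goes to h.

h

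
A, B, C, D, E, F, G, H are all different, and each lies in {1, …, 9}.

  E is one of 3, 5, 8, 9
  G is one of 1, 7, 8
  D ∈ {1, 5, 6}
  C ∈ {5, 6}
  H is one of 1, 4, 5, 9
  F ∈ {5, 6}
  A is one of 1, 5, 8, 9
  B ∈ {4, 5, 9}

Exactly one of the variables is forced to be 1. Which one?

The 8 variables draw from only 8 values {1, 3, 4, 5, 6, 7, 8, 9}, so each is used; only E can be 3, hence E = 3.
The 7 still-open variables together cover exactly {1, 4, 5, 6, 7, 8, 9} — 7 values for 7 variables — and 7 appears only in G's list, so G = 7.
Among the 6 still-open variables, 8 fits only A (and all 6 values in {1, 4, 5, 6, 8, 9} must be used), so A = 8.
The 2 variables C and F are confined to {5, 6}, which locks those values in; drop them from B, D, H.
So 1 goes to D.

D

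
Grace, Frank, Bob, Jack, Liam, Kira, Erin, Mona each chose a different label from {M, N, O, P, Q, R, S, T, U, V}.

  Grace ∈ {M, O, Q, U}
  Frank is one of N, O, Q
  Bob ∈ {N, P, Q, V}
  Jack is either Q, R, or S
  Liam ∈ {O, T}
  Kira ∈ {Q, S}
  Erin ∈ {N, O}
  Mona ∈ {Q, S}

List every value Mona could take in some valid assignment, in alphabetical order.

Q, S

Kira and Mona share exactly the 2 values {Q, S}; by pigeonhole those values go to them, so strike Q, S from Grace, Frank, Bob, Jack.
That leaves Jack = R.
The 2 variables Frank and Erin are confined to {N, O}, which locks those values in; drop them from Grace, Bob, Liam.
That leaves Liam = T.
No further eliminations apply; Mona can still be any of Q, S.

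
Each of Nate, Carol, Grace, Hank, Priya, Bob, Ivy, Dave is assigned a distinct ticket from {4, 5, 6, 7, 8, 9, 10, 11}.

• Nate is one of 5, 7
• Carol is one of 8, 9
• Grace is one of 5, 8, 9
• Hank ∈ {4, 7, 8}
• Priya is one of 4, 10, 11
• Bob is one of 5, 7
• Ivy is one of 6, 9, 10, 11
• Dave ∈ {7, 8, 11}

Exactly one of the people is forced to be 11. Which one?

The 8 variables together cover exactly {4, 5, 6, 7, 8, 9, 10, 11} — 8 values for 8 variables — and 6 appears only in Ivy's list, so Ivy = 6.
The 7 still-open variables draw from only 7 values {4, 5, 7, 8, 9, 10, 11}, so each is used; only Priya can be 10, hence Priya = 10.
The 6 still-open variables together cover exactly {4, 5, 7, 8, 9, 11} — 6 values for 6 variables — and 4 appears only in Hank's list, so Hank = 4.
The 5 still-open variables together cover exactly {5, 7, 8, 9, 11} — 5 values for 5 variables — and 11 appears only in Dave's list, so Dave = 11.

Dave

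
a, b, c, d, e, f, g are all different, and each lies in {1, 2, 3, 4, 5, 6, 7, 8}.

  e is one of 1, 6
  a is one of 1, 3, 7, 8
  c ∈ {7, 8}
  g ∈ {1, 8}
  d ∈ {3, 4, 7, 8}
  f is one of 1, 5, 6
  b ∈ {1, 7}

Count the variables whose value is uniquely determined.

Among the 7 variables, 4 fits only d (and all 7 values in {1, 3, 4, 5, 6, 7, 8} must be used), so d = 4.
The 6 still-open variables together cover exactly {1, 3, 5, 6, 7, 8} — 6 values for 6 variables — and 3 appears only in a's list, so a = 3.
Among the 5 still-open variables, 5 fits only f (and all 5 values in {1, 5, 6, 7, 8} must be used), so f = 5.
The 4 still-open variables together cover exactly {1, 6, 7, 8} — 4 values for 4 variables — and 6 appears only in e's list, so e = 6.
Determined: a=3, d=4, e=6, f=5. The other variables each still have more than one consistent value. That makes 4.

4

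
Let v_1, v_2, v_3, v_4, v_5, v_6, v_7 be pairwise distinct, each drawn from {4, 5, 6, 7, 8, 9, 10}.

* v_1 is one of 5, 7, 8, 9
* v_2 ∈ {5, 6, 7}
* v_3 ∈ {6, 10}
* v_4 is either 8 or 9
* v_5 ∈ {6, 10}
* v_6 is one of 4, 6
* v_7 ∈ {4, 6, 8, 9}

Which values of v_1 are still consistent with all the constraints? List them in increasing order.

v_3 and v_5 share exactly the 2 values {6, 10}; by pigeonhole those values go to them, so strike 6, 10 from v_2, v_6, v_7.
v_6 must be 4 (only option left). So v_7 can't be 4.
v_4 and v_7 between them cover only {8, 9} — a naked pair. Remove those values from v_1.
No further eliminations apply; v_1 can still be any of 5, 7.

5, 7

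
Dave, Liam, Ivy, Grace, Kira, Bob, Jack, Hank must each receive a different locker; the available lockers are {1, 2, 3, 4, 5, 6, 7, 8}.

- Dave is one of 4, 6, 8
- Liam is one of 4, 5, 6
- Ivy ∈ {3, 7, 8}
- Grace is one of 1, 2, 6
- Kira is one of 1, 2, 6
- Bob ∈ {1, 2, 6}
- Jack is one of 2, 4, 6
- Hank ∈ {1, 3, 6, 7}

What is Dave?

8

The 8 variables together cover exactly {1, 2, 3, 4, 5, 6, 7, 8} — 8 values for 8 variables — and 5 appears only in Liam's list, so Liam = 5.
Grace, Kira, Bob between them cover only {1, 2, 6} — a naked triple. Remove those values from Dave, Jack, Hank.
That leaves Jack = 4. Eliminate 4 elsewhere: Dave.
So Dave = 8.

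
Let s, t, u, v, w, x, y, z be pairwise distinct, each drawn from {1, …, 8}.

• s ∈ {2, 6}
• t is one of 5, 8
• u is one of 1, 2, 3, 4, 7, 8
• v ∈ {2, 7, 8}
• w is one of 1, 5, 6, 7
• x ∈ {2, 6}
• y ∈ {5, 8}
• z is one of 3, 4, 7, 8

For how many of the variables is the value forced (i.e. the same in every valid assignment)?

2

s and x share exactly the 2 values {2, 6}; by pigeonhole those values go to them, so strike 2, 6 from u, v, w.
The 2 variables t and y are confined to {5, 8}, which locks those values in; drop them from u, v, w, z.
v must be 7 (only option left). Strike 7 from u, w, z.
w must be 1 (only option left). Eliminate 1 elsewhere: u.
Determined: v=7, w=1. The other variables each still have more than one consistent value. That makes 2.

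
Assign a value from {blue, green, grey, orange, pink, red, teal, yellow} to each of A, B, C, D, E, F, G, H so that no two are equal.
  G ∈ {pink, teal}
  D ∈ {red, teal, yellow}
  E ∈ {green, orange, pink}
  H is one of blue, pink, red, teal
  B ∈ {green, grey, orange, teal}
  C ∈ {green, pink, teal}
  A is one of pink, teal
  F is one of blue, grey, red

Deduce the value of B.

grey

The 8 variables together cover exactly {blue, green, grey, orange, pink, red, teal, yellow} — 8 values for 8 variables — and yellow appears only in D's list, so D = yellow.
A and G between them cover only {pink, teal} — a naked pair. Remove those values from B, C, E, H.
C has just one choice, so C = green. So B, E can't be green.
E must be orange (only option left). Strike orange from B.
So B = grey.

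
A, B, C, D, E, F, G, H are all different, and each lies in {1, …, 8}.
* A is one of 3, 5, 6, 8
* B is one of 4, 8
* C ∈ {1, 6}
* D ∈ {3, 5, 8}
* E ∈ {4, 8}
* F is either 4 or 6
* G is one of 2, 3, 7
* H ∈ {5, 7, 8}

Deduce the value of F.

The 8 variables together cover exactly {1, 2, 3, 4, 5, 6, 7, 8} — 8 values for 8 variables — and 1 appears only in C's list, so C = 1.
The 7 still-open variables draw from only 7 values {2, 3, 4, 5, 6, 7, 8}, so each is used; only G can be 2, hence G = 2.
The 6 still-open variables together cover exactly {3, 4, 5, 6, 7, 8} — 6 values for 6 variables — and 7 appears only in H's list, so H = 7.
The 2 variables B and E are confined to {4, 8}, which locks those values in; drop them from A, D, F.
So F = 6.

6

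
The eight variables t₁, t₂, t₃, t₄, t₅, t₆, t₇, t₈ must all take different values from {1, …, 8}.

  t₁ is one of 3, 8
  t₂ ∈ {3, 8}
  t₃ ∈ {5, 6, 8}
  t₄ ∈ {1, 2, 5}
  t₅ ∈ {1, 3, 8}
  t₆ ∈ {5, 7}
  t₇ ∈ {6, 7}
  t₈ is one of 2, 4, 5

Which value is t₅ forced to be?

Among the 8 variables, 4 fits only t₈ (and all 8 values in {1, 2, 3, 4, 5, 6, 7, 8} must be used), so t₈ = 4.
Among the 7 still-open variables, 2 fits only t₄ (and all 7 values in {1, 2, 3, 5, 6, 7, 8} must be used), so t₄ = 2.
Among the 6 still-open variables, 1 fits only t₅ (and all 6 values in {1, 3, 5, 6, 7, 8} must be used), so t₅ = 1.

1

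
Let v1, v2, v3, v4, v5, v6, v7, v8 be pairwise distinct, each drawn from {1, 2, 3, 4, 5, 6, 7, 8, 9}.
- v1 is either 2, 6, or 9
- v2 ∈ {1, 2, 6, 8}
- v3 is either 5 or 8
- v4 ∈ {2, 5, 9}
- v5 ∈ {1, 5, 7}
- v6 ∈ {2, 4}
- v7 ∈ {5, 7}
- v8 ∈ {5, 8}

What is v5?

Among the 8 variables, 4 fits only v6 (and all 8 values in {1, 2, 4, 5, 6, 7, 8, 9} must be used), so v6 = 4.
v3 and v8 between them cover only {5, 8} — a naked pair. Remove those values from v2, v4, v5, v7.
v7's domain is down to {7}, so v7 = 7. So v5 can't be 7.
So v5 = 1.

1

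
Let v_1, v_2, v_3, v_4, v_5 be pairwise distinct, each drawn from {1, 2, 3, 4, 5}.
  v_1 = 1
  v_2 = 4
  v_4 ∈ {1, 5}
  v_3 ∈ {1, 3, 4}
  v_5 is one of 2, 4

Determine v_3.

3

v_1 has just one choice, so v_1 = 1. So v_3, v_4 can't be 1.
v_2's domain is down to {4}, so v_2 = 4. Strike 4 from v_3, v_5.
So v_3 = 3.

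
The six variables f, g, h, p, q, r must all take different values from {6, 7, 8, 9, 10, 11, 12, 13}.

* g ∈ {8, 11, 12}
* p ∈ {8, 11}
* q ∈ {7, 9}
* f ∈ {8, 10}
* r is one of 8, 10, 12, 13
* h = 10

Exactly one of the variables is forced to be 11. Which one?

h must be 10 (only option left). So f, r can't be 10.
That leaves f = 8. Eliminate 8 elsewhere: g, p, r.
So 11 goes to p.

p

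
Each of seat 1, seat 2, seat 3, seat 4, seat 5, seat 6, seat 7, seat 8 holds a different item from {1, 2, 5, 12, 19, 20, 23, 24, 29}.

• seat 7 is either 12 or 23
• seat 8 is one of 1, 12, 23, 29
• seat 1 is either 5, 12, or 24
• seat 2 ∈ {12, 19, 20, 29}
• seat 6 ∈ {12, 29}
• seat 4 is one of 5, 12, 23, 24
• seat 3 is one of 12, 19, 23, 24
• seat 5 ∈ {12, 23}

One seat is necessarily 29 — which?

The 8 variables together cover exactly {1, 5, 12, 19, 20, 23, 24, 29} — 8 values for 8 variables — and 1 appears only in seat 8's list, so seat 8 = 1.
The 7 still-open variables together cover exactly {5, 12, 19, 20, 23, 24, 29} — 7 values for 7 variables — and 20 appears only in seat 2's list, so seat 2 = 20.
The 6 still-open variables together cover exactly {5, 12, 19, 23, 24, 29} — 6 values for 6 variables — and 19 appears only in seat 3's list, so seat 3 = 19.
Among the 5 still-open variables, 29 fits only seat 6 (and all 5 values in {5, 12, 23, 24, 29} must be used), so seat 6 = 29.

seat 6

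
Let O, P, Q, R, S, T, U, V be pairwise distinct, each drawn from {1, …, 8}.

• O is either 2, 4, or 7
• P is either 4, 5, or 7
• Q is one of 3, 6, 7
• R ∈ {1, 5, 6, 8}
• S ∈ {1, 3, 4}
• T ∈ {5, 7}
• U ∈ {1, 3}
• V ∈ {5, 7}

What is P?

The 8 variables together cover exactly {1, 2, 3, 4, 5, 6, 7, 8} — 8 values for 8 variables — and 2 appears only in O's list, so O = 2.
The 7 still-open variables together cover exactly {1, 3, 4, 5, 6, 7, 8} — 7 values for 7 variables — and 8 appears only in R's list, so R = 8.
Among the 6 still-open variables, 6 fits only Q (and all 6 values in {1, 3, 4, 5, 6, 7} must be used), so Q = 6.
The 2 variables T and V are confined to {5, 7}, which locks those values in; drop them from P.
So P = 4.

4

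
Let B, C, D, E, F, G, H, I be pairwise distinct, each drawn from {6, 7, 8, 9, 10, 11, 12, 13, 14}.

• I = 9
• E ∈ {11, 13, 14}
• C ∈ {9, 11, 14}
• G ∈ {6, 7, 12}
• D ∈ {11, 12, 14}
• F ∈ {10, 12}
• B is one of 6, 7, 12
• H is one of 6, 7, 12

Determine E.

I has just one choice, so I = 9. Remove 9 from C.
Among the 7 still-open variables, 10 fits only F (and all 7 values in {6, 7, 10, 11, 12, 13, 14} must be used), so F = 10.
The 6 still-open variables draw from only 6 values {6, 7, 11, 12, 13, 14}, so each is used; only E can be 13, hence E = 13.

13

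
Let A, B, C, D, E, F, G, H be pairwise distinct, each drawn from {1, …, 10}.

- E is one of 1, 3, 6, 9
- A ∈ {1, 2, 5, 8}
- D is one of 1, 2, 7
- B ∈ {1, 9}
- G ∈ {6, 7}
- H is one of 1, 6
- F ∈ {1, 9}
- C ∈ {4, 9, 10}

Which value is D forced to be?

2

B and F share exactly the 2 values {1, 9}; by pigeonhole those values go to them, so strike 1, 9 from A, C, D, E, H.
H must be 6 (only option left). Strike 6 from E, G.
That leaves E = 3.
G must be 7 (only option left). Strike 7 from D.
So D = 2.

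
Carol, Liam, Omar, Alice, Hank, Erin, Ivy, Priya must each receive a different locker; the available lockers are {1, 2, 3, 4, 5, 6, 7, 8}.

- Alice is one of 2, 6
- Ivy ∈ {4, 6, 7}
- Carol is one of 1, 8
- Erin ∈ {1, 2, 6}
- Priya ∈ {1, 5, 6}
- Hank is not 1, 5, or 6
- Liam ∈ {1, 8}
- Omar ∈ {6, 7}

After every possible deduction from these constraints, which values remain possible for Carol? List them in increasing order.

1, 8

The 8 variables together cover exactly {1, 2, 3, 4, 5, 6, 7, 8} — 8 values for 8 variables — and 3 appears only in Hank's list, so Hank = 3.
Among the 7 still-open variables, 4 fits only Ivy (and all 7 values in {1, 2, 4, 5, 6, 7, 8} must be used), so Ivy = 4.
Among the 6 still-open variables, 5 fits only Priya (and all 6 values in {1, 2, 5, 6, 7, 8} must be used), so Priya = 5.
The 5 still-open variables draw from only 5 values {1, 2, 6, 7, 8}, so each is used; only Omar can be 7, hence Omar = 7.
Carol and Liam between them cover only {1, 8} — a naked pair. Remove those values from Erin.
No further eliminations apply; Carol can still be any of 1, 8.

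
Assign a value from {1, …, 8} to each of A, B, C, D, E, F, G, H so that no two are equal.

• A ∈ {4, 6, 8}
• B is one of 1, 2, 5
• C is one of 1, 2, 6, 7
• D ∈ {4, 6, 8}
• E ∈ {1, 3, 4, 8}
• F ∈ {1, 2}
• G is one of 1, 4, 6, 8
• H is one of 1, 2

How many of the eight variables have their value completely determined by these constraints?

3

Among the 8 variables, 3 fits only E (and all 8 values in {1, 2, 3, 4, 5, 6, 7, 8} must be used), so E = 3.
The 7 still-open variables together cover exactly {1, 2, 4, 5, 6, 7, 8} — 7 values for 7 variables — and 5 appears only in B's list, so B = 5.
The 6 still-open variables together cover exactly {1, 2, 4, 6, 7, 8} — 6 values for 6 variables — and 7 appears only in C's list, so C = 7.
The 2 variables F and H are confined to {1, 2}, which locks those values in; drop them from G.
Determined: B=5, C=7, E=3. The other variables each still have more than one consistent value. That makes 3.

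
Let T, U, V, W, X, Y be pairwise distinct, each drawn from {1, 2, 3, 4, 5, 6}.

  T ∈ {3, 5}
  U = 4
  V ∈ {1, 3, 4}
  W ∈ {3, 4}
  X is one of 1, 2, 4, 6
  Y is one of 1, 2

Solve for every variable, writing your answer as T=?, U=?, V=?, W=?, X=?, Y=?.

U must be 4 (only option left). So V, W, X can't be 4.
W's domain is down to {3}, so W = 3. So T, V can't be 3.
That leaves T = 5.
V must be 1 (only option left). So X, Y can't be 1.
Y has just one choice, so Y = 2. Eliminate 2 elsewhere: X.
X has just one choice, so X = 6.

T=5, U=4, V=1, W=3, X=6, Y=2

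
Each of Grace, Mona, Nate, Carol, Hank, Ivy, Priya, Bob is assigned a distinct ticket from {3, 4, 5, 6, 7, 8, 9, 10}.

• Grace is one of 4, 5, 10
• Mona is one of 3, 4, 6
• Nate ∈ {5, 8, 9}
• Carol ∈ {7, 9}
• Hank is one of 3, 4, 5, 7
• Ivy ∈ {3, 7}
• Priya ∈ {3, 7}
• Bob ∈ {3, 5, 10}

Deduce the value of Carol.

9

The 8 variables draw from only 8 values {3, 4, 5, 6, 7, 8, 9, 10}, so each is used; only Mona can be 6, hence Mona = 6.
Among the 7 still-open variables, 8 fits only Nate (and all 7 values in {3, 4, 5, 7, 8, 9, 10} must be used), so Nate = 8.
Among the 6 still-open variables, 9 fits only Carol (and all 6 values in {3, 4, 5, 7, 9, 10} must be used), so Carol = 9.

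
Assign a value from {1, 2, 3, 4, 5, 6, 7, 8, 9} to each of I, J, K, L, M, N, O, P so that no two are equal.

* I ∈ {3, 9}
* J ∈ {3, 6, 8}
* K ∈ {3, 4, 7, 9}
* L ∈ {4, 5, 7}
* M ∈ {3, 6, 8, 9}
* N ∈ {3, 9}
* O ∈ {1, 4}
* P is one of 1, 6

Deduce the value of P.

1

The 8 variables together cover exactly {1, 3, 4, 5, 6, 7, 8, 9} — 8 values for 8 variables — and 5 appears only in L's list, so L = 5.
The 7 still-open variables together cover exactly {1, 3, 4, 6, 7, 8, 9} — 7 values for 7 variables — and 7 appears only in K's list, so K = 7.
The 6 still-open variables draw from only 6 values {1, 3, 4, 6, 8, 9}, so each is used; only O can be 4, hence O = 4.
The 5 still-open variables together cover exactly {1, 3, 6, 8, 9} — 5 values for 5 variables — and 1 appears only in P's list, so P = 1.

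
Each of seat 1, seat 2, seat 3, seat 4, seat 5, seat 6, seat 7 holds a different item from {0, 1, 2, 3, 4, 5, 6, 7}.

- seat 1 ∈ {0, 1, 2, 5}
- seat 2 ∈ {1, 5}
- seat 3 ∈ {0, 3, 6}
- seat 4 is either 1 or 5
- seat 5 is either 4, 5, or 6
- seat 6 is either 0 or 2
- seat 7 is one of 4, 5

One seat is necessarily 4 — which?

seat 7

Among the 7 variables, 3 fits only seat 3 (and all 7 values in {0, 1, 2, 3, 4, 5, 6} must be used), so seat 3 = 3.
The 6 still-open variables together cover exactly {0, 1, 2, 4, 5, 6} — 6 values for 6 variables — and 6 appears only in seat 5's list, so seat 5 = 6.
The 5 still-open variables together cover exactly {0, 1, 2, 4, 5} — 5 values for 5 variables — and 4 appears only in seat 7's list, so seat 7 = 4.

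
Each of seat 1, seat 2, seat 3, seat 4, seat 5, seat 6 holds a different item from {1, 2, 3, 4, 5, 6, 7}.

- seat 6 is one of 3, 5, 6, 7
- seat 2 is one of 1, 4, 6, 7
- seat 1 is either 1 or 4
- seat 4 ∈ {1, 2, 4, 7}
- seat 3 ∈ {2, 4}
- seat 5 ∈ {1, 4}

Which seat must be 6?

seat 1 and seat 5 between them cover only {1, 4} — a naked pair. Remove those values from seat 2, seat 3, seat 4.
That leaves seat 3 = 2. Remove 2 from seat 4.
seat 4's domain is down to {7}, so seat 4 = 7. So seat 2, seat 6 can't be 7.

seat 2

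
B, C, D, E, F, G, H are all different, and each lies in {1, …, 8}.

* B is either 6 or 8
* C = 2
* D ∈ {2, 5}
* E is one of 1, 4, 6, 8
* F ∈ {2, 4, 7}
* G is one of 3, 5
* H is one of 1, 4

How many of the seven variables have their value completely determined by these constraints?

3

C must be 2 (only option left). So D, F can't be 2.
D's domain is down to {5}, so D = 5. Remove 5 from G.
That leaves G = 3.
Determined: C=2, D=5, G=3. The other variables each still have more than one consistent value. That makes 3.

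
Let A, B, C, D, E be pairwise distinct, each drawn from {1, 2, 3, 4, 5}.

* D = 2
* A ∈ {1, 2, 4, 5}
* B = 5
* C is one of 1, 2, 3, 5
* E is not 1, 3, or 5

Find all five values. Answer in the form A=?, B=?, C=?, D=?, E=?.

A=1, B=5, C=3, D=2, E=4

B's domain is down to {5}, so B = 5. Strike 5 from A, C.
D's domain is down to {2}, so D = 2. Eliminate 2 elsewhere: A, C, E.
That leaves E = 4. Strike 4 from A.
That leaves A = 1. So C can't be 1.
That leaves C = 3.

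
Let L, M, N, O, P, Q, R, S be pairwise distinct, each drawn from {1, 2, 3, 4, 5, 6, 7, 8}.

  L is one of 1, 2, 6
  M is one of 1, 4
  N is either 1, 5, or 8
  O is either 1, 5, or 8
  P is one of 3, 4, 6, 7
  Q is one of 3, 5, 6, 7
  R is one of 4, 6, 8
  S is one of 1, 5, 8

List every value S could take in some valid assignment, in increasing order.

Among the 8 variables, 2 fits only L (and all 8 values in {1, 2, 3, 4, 5, 6, 7, 8} must be used), so L = 2.
The 3 variables N, O, S are confined to {1, 5, 8}, which locks those values in; drop them from M, Q, R.
M has just one choice, so M = 4. So P, R can't be 4.
That leaves R = 6. Remove 6 from P, Q.
No further eliminations apply; S can still be any of 1, 5, 8.

1, 5, 8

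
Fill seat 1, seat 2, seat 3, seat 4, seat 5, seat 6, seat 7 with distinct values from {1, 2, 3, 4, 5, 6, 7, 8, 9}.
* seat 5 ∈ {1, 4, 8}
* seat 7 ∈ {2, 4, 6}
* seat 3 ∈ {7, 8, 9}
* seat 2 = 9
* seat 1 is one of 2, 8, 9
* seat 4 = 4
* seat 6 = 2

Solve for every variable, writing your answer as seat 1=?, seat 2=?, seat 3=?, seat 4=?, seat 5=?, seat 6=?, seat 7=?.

seat 1=8, seat 2=9, seat 3=7, seat 4=4, seat 5=1, seat 6=2, seat 7=6

seat 2's domain is down to {9}, so seat 2 = 9. Remove 9 from seat 1, seat 3.
That leaves seat 4 = 4. So seat 5, seat 7 can't be 4.
seat 6 must be 2 (only option left). So seat 1, seat 7 can't be 2.
seat 7 must be 6 (only option left).
seat 1's domain is down to {8}, so seat 1 = 8. Remove 8 from seat 3, seat 5.
That leaves seat 3 = 7.
seat 5's domain is down to {1}, so seat 5 = 1.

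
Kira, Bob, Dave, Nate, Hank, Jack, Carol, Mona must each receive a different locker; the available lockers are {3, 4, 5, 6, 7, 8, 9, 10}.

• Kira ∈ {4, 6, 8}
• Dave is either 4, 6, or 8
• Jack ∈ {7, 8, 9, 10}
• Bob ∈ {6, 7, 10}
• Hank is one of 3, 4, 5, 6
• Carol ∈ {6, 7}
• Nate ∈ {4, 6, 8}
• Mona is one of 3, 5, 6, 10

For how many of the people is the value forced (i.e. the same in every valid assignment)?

Among the 8 variables, 9 fits only Jack (and all 8 values in {3, 4, 5, 6, 7, 8, 9, 10} must be used), so Jack = 9.
Kira, Dave, Nate between them cover only {4, 6, 8} — a naked triple. Remove those values from Bob, Hank, Carol, Mona.
Carol has just one choice, so Carol = 7. Strike 7 from Bob.
Bob must be 10 (only option left). Strike 10 from Mona.
Determined: Bob=10, Jack=9, Carol=7. The other people each still have more than one consistent value. That makes 3.

3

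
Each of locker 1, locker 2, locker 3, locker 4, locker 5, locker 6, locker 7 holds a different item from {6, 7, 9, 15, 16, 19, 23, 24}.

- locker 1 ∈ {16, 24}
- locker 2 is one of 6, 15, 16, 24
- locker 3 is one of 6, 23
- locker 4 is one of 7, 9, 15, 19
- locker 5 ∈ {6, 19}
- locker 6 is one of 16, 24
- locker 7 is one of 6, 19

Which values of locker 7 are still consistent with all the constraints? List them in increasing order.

6, 19

The 2 variables locker 1 and locker 6 are confined to {16, 24}, which locks those values in; drop them from locker 2.
locker 5 and locker 7 share exactly the 2 values {6, 19}; by pigeonhole those values go to them, so strike 6, 19 from locker 2, locker 3, locker 4.
locker 2's domain is down to {15}, so locker 2 = 15. Remove 15 from locker 4.
locker 3 has just one choice, so locker 3 = 23.
No further eliminations apply; locker 7 can still be any of 6, 19.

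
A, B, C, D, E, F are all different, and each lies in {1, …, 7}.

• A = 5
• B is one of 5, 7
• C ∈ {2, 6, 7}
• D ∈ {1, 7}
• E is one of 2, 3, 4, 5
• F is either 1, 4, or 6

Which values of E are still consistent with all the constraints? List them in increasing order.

A's domain is down to {5}, so A = 5. Strike 5 from B, E.
B must be 7 (only option left). Eliminate 7 elsewhere: C, D.
D has just one choice, so D = 1. Eliminate 1 elsewhere: F.
No further eliminations apply; E can still be any of 2, 3, 4.

2, 3, 4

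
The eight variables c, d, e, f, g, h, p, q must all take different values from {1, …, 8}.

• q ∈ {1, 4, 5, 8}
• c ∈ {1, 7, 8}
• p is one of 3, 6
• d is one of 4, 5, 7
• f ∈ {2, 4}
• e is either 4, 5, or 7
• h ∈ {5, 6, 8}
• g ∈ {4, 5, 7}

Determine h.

The 8 variables together cover exactly {1, 2, 3, 4, 5, 6, 7, 8} — 8 values for 8 variables — and 2 appears only in f's list, so f = 2.
Among the 7 still-open variables, 3 fits only p (and all 7 values in {1, 3, 4, 5, 6, 7, 8} must be used), so p = 3.
The 6 still-open variables draw from only 6 values {1, 4, 5, 6, 7, 8}, so each is used; only h can be 6, hence h = 6.

6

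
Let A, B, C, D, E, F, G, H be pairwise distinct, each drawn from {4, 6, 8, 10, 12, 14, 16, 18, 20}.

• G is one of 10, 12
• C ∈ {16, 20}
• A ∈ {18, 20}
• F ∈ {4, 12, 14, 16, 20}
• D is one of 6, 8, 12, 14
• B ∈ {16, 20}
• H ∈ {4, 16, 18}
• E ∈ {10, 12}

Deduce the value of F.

14

B and C share exactly the 2 values {16, 20}; by pigeonhole those values go to them, so strike 16, 20 from A, F, H.
That leaves A = 18. So H can't be 18.
H has just one choice, so H = 4. Eliminate 4 elsewhere: F.
The 2 variables E and G are confined to {10, 12}, which locks those values in; drop them from D, F.
So F = 14.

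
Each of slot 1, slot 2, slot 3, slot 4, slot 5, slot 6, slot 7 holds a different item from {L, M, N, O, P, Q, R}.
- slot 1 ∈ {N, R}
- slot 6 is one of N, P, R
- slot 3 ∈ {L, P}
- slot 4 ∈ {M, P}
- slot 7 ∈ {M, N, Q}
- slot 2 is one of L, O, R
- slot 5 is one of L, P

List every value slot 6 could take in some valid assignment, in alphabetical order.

Among the 7 variables, O fits only slot 2 (and all 7 values in {L, M, N, O, P, Q, R} must be used), so slot 2 = O.
The 6 still-open variables draw from only 6 values {L, M, N, P, Q, R}, so each is used; only slot 7 can be Q, hence slot 7 = Q.
The 5 still-open variables together cover exactly {L, M, N, P, R} — 5 values for 5 variables — and M appears only in slot 4's list, so slot 4 = M.
slot 3 and slot 5 between them cover only {L, P} — a naked pair. Remove those values from slot 6.
No further eliminations apply; slot 6 can still be any of N, R.

N, R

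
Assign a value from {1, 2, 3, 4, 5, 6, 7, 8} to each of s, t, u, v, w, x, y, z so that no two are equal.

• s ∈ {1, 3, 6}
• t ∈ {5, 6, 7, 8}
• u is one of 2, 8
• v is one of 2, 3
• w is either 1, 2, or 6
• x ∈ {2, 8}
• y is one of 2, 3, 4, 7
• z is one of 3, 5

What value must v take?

The 8 variables draw from only 8 values {1, 2, 3, 4, 5, 6, 7, 8}, so each is used; only y can be 4, hence y = 4.
The 7 still-open variables draw from only 7 values {1, 2, 3, 5, 6, 7, 8}, so each is used; only t can be 7, hence t = 7.
The 6 still-open variables together cover exactly {1, 2, 3, 5, 6, 8} — 6 values for 6 variables — and 5 appears only in z's list, so z = 5.
u and x between them cover only {2, 8} — a naked pair. Remove those values from v, w.
So v = 3.

3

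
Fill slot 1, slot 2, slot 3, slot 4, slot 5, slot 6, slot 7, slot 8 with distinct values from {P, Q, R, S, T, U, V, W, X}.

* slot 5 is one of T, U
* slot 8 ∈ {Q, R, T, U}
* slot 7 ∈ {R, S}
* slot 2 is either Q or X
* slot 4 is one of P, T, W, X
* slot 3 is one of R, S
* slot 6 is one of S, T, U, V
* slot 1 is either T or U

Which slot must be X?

slot 2

The 2 variables slot 1 and slot 5 are confined to {T, U}, which locks those values in; drop them from slot 4, slot 6, slot 8.
The 2 variables slot 3 and slot 7 are confined to {R, S}, which locks those values in; drop them from slot 6, slot 8.
slot 6 has just one choice, so slot 6 = V.
slot 8's domain is down to {Q}, so slot 8 = Q. Strike Q from slot 2.
So X goes to slot 2.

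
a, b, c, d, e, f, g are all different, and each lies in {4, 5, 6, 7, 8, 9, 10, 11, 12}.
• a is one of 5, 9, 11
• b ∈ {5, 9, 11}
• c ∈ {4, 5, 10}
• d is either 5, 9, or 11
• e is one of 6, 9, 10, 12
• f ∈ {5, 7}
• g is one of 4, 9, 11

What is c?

10

The 3 variables a, b, d are confined to {5, 9, 11}, which locks those values in; drop them from c, e, f, g.
f's domain is down to {7}, so f = 7.
g must be 4 (only option left). Eliminate 4 elsewhere: c.
So c = 10.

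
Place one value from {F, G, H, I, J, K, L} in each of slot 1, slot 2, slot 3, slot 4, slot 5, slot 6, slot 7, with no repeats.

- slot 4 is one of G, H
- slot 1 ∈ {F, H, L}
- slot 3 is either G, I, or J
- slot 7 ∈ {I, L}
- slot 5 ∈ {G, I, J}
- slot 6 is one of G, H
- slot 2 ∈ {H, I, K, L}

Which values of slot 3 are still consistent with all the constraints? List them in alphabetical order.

The 7 variables together cover exactly {F, G, H, I, J, K, L} — 7 values for 7 variables — and F appears only in slot 1's list, so slot 1 = F.
Among the 6 still-open variables, K fits only slot 2 (and all 6 values in {G, H, I, J, K, L} must be used), so slot 2 = K.
Among the 5 still-open variables, L fits only slot 7 (and all 5 values in {G, H, I, J, L} must be used), so slot 7 = L.
The 2 variables slot 4 and slot 6 are confined to {G, H}, which locks those values in; drop them from slot 3, slot 5.
No further eliminations apply; slot 3 can still be any of I, J.

I, J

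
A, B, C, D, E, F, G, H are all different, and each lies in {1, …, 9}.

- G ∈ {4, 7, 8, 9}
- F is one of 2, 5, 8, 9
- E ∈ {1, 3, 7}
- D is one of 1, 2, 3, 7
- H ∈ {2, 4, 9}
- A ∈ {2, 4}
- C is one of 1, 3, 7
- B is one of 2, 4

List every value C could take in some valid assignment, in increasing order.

The 8 variables draw from only 8 values {1, 2, 3, 4, 5, 7, 8, 9}, so each is used; only F can be 5, hence F = 5.
The 7 still-open variables together cover exactly {1, 2, 3, 4, 7, 8, 9} — 7 values for 7 variables — and 8 appears only in G's list, so G = 8.
The 6 still-open variables together cover exactly {1, 2, 3, 4, 7, 9} — 6 values for 6 variables — and 9 appears only in H's list, so H = 9.
A and B between them cover only {2, 4} — a naked pair. Remove those values from D.
No further eliminations apply; C can still be any of 1, 3, 7.

1, 3, 7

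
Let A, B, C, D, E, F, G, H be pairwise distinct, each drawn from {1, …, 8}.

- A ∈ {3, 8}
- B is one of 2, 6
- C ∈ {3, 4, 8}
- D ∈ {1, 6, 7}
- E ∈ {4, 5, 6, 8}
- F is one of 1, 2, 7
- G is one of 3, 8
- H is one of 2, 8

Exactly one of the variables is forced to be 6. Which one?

The 8 variables draw from only 8 values {1, 2, 3, 4, 5, 6, 7, 8}, so each is used; only E can be 5, hence E = 5.
The 7 still-open variables together cover exactly {1, 2, 3, 4, 6, 7, 8} — 7 values for 7 variables — and 4 appears only in C's list, so C = 4.
A and G between them cover only {3, 8} — a naked pair. Remove those values from H.
That leaves H = 2. So B, F can't be 2.
So 6 goes to B.

B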